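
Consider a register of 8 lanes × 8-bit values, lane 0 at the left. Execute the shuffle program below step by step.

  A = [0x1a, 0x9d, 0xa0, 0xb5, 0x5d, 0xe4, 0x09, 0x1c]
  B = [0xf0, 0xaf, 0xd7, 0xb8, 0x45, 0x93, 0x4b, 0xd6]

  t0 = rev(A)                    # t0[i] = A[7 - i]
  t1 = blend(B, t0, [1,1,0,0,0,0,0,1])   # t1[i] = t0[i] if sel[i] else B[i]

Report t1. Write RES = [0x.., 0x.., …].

→ t0 |1c|09|e4|5d|b5|a0|9d|1a|
→ t1 |1c|09|d7|b8|45|93|4b|1a|

RES = [0x1c, 0x09, 0xd7, 0xb8, 0x45, 0x93, 0x4b, 0x1a]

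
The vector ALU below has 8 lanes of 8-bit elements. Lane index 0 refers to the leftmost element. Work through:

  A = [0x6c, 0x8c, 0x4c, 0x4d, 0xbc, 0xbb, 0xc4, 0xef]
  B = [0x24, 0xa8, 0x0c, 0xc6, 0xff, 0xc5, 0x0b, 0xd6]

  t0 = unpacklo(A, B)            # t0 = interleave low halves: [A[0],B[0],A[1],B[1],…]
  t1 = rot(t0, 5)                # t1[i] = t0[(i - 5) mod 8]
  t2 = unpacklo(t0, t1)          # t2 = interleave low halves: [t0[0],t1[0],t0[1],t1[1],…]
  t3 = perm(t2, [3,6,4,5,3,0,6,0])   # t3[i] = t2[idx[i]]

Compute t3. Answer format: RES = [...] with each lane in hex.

t0 = [0x6c, 0x24, 0x8c, 0xa8, 0x4c, 0x0c, 0x4d, 0xc6]
t1 = [0xa8, 0x4c, 0x0c, 0x4d, 0xc6, 0x6c, 0x24, 0x8c]
t2 = [0x6c, 0xa8, 0x24, 0x4c, 0x8c, 0x0c, 0xa8, 0x4d]
t3 = [0x4c, 0xa8, 0x8c, 0x0c, 0x4c, 0x6c, 0xa8, 0x6c]

RES = [ 0x4c  0xa8  0x8c  0x0c  0x4c  0x6c  0xa8  0x6c ]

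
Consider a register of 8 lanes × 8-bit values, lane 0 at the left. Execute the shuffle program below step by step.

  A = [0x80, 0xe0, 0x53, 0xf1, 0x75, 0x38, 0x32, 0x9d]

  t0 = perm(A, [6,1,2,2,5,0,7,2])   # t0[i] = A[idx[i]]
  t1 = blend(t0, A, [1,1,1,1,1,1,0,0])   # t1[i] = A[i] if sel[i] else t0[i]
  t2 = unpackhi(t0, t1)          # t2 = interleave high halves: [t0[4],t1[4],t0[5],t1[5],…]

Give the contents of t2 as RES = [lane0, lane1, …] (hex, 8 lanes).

t0 = [0x32, 0xe0, 0x53, 0x53, 0x38, 0x80, 0x9d, 0x53]
t1 = [0x80, 0xe0, 0x53, 0xf1, 0x75, 0x38, 0x9d, 0x53]
t2 = [0x38, 0x75, 0x80, 0x38, 0x9d, 0x9d, 0x53, 0x53]

RES = [ 0x38  0x75  0x80  0x38  0x9d  0x9d  0x53  0x53 ]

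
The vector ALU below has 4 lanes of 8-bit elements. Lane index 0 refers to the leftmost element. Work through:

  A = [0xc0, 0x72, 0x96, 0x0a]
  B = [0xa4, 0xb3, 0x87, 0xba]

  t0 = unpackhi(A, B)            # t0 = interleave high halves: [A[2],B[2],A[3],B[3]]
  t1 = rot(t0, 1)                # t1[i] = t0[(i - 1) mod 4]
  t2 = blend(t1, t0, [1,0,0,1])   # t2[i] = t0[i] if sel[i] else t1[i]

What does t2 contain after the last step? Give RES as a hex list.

  t0: 96 87 0a ba
  t1: ba 96 87 0a
  t2: 96 96 87 ba

RES = [0x96, 0x96, 0x87, 0xba]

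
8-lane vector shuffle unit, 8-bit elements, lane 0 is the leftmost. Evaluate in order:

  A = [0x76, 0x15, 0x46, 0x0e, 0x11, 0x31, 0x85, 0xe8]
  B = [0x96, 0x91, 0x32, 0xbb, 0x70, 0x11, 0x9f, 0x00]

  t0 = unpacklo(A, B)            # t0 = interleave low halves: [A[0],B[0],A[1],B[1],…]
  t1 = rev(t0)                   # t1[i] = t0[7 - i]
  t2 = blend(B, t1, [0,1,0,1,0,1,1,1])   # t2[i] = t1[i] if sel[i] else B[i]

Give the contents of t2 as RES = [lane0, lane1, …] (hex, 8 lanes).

t0 = [0x76, 0x96, 0x15, 0x91, 0x46, 0x32, 0x0e, 0xbb]
t1 = [0xbb, 0x0e, 0x32, 0x46, 0x91, 0x15, 0x96, 0x76]
t2 = [0x96, 0x0e, 0x32, 0x46, 0x70, 0x15, 0x96, 0x76]

RES = [0x96, 0x0e, 0x32, 0x46, 0x70, 0x15, 0x96, 0x76]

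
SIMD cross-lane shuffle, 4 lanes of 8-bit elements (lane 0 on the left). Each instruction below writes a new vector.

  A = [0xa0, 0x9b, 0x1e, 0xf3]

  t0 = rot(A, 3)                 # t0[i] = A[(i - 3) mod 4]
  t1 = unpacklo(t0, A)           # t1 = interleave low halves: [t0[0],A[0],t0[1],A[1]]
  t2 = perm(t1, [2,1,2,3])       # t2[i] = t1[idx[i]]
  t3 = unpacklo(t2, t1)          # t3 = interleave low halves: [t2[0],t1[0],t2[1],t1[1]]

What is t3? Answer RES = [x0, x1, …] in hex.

RES = [0x1e, 0x9b, 0xa0, 0xa0]

  t0: 9b 1e f3 a0
  t1: 9b a0 1e 9b
  t2: 1e a0 1e 9b
  t3: 1e 9b a0 a0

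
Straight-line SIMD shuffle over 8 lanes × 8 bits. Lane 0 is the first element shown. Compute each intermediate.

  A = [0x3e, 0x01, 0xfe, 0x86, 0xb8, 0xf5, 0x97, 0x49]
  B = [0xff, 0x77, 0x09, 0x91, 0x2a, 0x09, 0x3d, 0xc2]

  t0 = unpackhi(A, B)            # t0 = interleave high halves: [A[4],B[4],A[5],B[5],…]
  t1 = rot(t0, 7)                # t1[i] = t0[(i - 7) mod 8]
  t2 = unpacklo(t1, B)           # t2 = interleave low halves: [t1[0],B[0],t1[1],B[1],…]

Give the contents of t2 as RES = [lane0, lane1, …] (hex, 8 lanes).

t0 = [0xb8, 0x2a, 0xf5, 0x09, 0x97, 0x3d, 0x49, 0xc2]
t1 = [0x2a, 0xf5, 0x09, 0x97, 0x3d, 0x49, 0xc2, 0xb8]
t2 = [0x2a, 0xff, 0xf5, 0x77, 0x09, 0x09, 0x97, 0x91]

RES = [0x2a, 0xff, 0xf5, 0x77, 0x09, 0x09, 0x97, 0x91]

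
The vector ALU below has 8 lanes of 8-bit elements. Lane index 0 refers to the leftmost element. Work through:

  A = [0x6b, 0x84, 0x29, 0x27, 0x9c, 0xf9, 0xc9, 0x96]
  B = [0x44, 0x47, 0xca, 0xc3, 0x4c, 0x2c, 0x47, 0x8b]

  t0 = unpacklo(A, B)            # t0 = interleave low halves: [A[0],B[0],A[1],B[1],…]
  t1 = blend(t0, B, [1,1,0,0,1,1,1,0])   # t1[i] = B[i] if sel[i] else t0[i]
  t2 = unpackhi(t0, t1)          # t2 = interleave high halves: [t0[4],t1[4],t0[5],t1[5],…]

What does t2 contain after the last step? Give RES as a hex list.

RES = [0x29, 0x4c, 0xca, 0x2c, 0x27, 0x47, 0xc3, 0xc3]

  t0: 6b 44 84 47 29 ca 27 c3
  t1: 44 47 84 47 4c 2c 47 c3
  t2: 29 4c ca 2c 27 47 c3 c3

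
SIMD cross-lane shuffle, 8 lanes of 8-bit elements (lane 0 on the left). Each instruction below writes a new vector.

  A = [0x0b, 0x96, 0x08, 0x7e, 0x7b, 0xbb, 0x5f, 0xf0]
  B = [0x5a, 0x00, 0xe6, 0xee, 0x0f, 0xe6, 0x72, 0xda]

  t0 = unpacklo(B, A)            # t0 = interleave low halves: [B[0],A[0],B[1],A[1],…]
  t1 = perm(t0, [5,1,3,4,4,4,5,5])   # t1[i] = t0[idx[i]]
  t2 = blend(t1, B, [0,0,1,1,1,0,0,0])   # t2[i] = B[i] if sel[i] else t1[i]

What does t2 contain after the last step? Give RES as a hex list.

t0 = [0x5a, 0x0b, 0x00, 0x96, 0xe6, 0x08, 0xee, 0x7e]
t1 = [0x08, 0x0b, 0x96, 0xe6, 0xe6, 0xe6, 0x08, 0x08]
t2 = [0x08, 0x0b, 0xe6, 0xee, 0x0f, 0xe6, 0x08, 0x08]

RES = [ 0x08  0x0b  0xe6  0xee  0x0f  0xe6  0x08  0x08 ]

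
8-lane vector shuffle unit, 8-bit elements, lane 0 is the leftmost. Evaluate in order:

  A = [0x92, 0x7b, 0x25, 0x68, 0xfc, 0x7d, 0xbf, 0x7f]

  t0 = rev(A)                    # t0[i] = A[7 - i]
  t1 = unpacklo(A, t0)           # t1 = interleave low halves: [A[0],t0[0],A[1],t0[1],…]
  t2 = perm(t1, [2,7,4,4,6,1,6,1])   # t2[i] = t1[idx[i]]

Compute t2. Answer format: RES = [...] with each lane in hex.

RES = [ 0x7b  0xfc  0x25  0x25  0x68  0x7f  0x68  0x7f ]

→ t0 |7f|bf|7d|fc|68|25|7b|92|
→ t1 |92|7f|7b|bf|25|7d|68|fc|
→ t2 |7b|fc|25|25|68|7f|68|7f|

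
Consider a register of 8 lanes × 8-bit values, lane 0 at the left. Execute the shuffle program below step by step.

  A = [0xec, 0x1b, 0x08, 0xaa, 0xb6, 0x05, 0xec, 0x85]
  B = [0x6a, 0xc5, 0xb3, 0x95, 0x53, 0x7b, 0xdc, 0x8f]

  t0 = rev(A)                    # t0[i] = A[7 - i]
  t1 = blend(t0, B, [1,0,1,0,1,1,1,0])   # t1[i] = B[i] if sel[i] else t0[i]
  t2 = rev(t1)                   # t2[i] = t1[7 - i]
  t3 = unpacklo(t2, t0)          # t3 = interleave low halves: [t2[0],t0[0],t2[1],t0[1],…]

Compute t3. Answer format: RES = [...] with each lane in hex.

→ t0 |85|ec|05|b6|aa|08|1b|ec|
→ t1 |6a|ec|b3|b6|53|7b|dc|ec|
→ t2 |ec|dc|7b|53|b6|b3|ec|6a|
→ t3 |ec|85|dc|ec|7b|05|53|b6|

RES = [ 0xec  0x85  0xdc  0xec  0x7b  0x05  0x53  0xb6 ]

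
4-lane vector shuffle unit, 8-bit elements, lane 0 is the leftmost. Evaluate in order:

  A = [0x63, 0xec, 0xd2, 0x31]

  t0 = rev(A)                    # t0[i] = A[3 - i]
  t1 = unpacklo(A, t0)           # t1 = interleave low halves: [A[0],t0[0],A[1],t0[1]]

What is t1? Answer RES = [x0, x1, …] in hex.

RES = [ 0x63  0x31  0xec  0xd2 ]

t0 = [0x31, 0xd2, 0xec, 0x63]
t1 = [0x63, 0x31, 0xec, 0xd2]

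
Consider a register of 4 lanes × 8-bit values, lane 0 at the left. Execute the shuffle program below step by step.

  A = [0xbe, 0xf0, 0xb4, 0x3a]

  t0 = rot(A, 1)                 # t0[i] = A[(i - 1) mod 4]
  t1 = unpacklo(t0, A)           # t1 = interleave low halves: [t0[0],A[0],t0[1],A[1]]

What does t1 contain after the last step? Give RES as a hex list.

RES = [ 0x3a  0xbe  0xbe  0xf0 ]

t0 = [0x3a, 0xbe, 0xf0, 0xb4]
t1 = [0x3a, 0xbe, 0xbe, 0xf0]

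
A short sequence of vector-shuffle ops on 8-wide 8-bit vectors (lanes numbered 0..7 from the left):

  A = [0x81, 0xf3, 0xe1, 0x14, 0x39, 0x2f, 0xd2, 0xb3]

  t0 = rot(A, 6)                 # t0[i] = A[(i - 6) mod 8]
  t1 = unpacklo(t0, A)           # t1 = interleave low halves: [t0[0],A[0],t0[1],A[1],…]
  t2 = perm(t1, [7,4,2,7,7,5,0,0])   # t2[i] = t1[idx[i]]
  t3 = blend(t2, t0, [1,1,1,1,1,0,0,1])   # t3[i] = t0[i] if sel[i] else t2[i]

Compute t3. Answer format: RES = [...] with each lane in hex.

RES = [ 0xe1  0x14  0x39  0x2f  0xd2  0xe1  0xe1  0xf3 ]

  t0: e1 14 39 2f d2 b3 81 f3
  t1: e1 81 14 f3 39 e1 2f 14
  t2: 14 39 14 14 14 e1 e1 e1
  t3: e1 14 39 2f d2 e1 e1 f3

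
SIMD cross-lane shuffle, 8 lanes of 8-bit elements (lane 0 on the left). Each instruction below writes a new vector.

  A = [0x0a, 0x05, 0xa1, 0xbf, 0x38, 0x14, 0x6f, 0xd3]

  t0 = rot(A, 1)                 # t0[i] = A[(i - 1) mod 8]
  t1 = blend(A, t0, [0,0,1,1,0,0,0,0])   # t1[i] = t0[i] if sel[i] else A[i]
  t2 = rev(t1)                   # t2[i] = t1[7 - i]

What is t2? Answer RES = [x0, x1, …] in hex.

→ t0 |d3|0a|05|a1|bf|38|14|6f|
→ t1 |0a|05|05|a1|38|14|6f|d3|
→ t2 |d3|6f|14|38|a1|05|05|0a|

RES = [0xd3, 0x6f, 0x14, 0x38, 0xa1, 0x05, 0x05, 0x0a]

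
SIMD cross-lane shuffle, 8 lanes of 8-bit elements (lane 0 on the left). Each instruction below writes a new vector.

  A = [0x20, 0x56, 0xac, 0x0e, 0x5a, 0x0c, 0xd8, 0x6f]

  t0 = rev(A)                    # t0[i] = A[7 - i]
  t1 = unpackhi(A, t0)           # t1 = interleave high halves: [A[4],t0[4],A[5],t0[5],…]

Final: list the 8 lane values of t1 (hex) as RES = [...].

RES = [ 0x5a  0x0e  0x0c  0xac  0xd8  0x56  0x6f  0x20 ]

  t0: 6f d8 0c 5a 0e ac 56 20
  t1: 5a 0e 0c ac d8 56 6f 20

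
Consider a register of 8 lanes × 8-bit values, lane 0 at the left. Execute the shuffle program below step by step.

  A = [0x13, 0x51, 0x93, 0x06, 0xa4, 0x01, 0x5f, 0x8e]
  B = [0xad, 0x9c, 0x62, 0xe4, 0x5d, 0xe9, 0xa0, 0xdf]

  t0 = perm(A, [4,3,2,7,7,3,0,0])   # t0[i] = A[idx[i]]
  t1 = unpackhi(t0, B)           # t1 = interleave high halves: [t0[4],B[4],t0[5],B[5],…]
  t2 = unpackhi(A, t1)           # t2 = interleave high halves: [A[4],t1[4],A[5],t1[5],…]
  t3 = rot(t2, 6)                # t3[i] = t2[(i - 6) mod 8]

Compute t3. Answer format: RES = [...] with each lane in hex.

t0 = [0xa4, 0x06, 0x93, 0x8e, 0x8e, 0x06, 0x13, 0x13]
t1 = [0x8e, 0x5d, 0x06, 0xe9, 0x13, 0xa0, 0x13, 0xdf]
t2 = [0xa4, 0x13, 0x01, 0xa0, 0x5f, 0x13, 0x8e, 0xdf]
t3 = [0x01, 0xa0, 0x5f, 0x13, 0x8e, 0xdf, 0xa4, 0x13]

RES = [0x01, 0xa0, 0x5f, 0x13, 0x8e, 0xdf, 0xa4, 0x13]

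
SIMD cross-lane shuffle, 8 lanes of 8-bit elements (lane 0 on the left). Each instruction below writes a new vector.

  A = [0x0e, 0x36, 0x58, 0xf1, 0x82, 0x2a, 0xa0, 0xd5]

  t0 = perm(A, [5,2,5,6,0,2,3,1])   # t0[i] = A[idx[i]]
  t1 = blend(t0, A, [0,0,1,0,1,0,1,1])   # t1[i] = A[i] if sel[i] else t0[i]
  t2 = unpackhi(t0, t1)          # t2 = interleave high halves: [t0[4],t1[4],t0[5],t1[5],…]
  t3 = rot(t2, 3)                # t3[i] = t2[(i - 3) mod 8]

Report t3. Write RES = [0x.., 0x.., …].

t0 = [0x2a, 0x58, 0x2a, 0xa0, 0x0e, 0x58, 0xf1, 0x36]
t1 = [0x2a, 0x58, 0x58, 0xa0, 0x82, 0x58, 0xa0, 0xd5]
t2 = [0x0e, 0x82, 0x58, 0x58, 0xf1, 0xa0, 0x36, 0xd5]
t3 = [0xa0, 0x36, 0xd5, 0x0e, 0x82, 0x58, 0x58, 0xf1]

RES = [ 0xa0  0x36  0xd5  0x0e  0x82  0x58  0x58  0xf1 ]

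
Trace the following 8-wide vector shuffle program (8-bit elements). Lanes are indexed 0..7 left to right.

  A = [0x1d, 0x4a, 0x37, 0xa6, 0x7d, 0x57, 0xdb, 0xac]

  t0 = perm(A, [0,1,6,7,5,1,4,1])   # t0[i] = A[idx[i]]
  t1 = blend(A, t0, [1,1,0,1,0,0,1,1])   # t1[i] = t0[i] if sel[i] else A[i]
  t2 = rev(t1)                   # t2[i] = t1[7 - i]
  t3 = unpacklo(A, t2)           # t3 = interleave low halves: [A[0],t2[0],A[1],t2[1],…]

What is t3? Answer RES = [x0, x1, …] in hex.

→ t0 |1d|4a|db|ac|57|4a|7d|4a|
→ t1 |1d|4a|37|ac|7d|57|7d|4a|
→ t2 |4a|7d|57|7d|ac|37|4a|1d|
→ t3 |1d|4a|4a|7d|37|57|a6|7d|

RES = [ 0x1d  0x4a  0x4a  0x7d  0x37  0x57  0xa6  0x7d ]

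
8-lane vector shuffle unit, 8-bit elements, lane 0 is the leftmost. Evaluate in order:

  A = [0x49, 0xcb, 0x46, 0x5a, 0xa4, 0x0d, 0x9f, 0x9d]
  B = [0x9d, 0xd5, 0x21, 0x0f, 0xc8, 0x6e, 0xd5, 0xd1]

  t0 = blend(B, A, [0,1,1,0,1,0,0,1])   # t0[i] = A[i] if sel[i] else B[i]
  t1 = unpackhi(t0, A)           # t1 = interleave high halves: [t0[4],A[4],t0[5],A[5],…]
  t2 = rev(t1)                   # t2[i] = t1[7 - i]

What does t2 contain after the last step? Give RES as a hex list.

t0 = [0x9d, 0xcb, 0x46, 0x0f, 0xa4, 0x6e, 0xd5, 0x9d]
t1 = [0xa4, 0xa4, 0x6e, 0x0d, 0xd5, 0x9f, 0x9d, 0x9d]
t2 = [0x9d, 0x9d, 0x9f, 0xd5, 0x0d, 0x6e, 0xa4, 0xa4]

RES = [0x9d, 0x9d, 0x9f, 0xd5, 0x0d, 0x6e, 0xa4, 0xa4]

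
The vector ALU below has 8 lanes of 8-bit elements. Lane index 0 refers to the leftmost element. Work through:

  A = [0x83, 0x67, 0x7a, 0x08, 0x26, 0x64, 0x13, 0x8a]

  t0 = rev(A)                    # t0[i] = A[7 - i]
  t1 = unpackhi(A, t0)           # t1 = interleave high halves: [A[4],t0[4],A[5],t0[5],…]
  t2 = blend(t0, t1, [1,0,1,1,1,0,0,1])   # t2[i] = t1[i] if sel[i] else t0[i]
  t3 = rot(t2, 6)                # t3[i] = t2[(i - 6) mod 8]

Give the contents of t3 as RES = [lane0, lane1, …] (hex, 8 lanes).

RES = [ 0x64  0x7a  0x13  0x7a  0x67  0x83  0x26  0x13 ]

t0 = [0x8a, 0x13, 0x64, 0x26, 0x08, 0x7a, 0x67, 0x83]
t1 = [0x26, 0x08, 0x64, 0x7a, 0x13, 0x67, 0x8a, 0x83]
t2 = [0x26, 0x13, 0x64, 0x7a, 0x13, 0x7a, 0x67, 0x83]
t3 = [0x64, 0x7a, 0x13, 0x7a, 0x67, 0x83, 0x26, 0x13]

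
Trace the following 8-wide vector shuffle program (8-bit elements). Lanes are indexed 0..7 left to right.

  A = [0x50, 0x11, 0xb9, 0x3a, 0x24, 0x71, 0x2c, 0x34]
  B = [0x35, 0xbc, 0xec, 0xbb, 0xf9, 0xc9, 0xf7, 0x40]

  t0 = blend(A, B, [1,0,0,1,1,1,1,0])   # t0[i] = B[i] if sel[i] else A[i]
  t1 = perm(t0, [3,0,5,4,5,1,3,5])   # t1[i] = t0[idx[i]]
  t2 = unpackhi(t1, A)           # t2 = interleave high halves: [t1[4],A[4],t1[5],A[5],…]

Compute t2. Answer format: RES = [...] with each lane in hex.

  t0: 35 11 b9 bb f9 c9 f7 34
  t1: bb 35 c9 f9 c9 11 bb c9
  t2: c9 24 11 71 bb 2c c9 34

RES = [0xc9, 0x24, 0x11, 0x71, 0xbb, 0x2c, 0xc9, 0x34]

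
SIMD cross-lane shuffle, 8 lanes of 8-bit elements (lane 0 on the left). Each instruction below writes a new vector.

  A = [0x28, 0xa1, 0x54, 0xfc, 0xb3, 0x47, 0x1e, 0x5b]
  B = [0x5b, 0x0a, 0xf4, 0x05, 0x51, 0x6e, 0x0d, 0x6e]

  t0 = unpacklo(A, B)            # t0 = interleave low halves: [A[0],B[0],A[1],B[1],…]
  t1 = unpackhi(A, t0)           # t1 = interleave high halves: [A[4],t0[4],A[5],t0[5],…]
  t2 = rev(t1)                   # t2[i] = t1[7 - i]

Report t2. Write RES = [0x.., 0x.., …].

t0 = [0x28, 0x5b, 0xa1, 0x0a, 0x54, 0xf4, 0xfc, 0x05]
t1 = [0xb3, 0x54, 0x47, 0xf4, 0x1e, 0xfc, 0x5b, 0x05]
t2 = [0x05, 0x5b, 0xfc, 0x1e, 0xf4, 0x47, 0x54, 0xb3]

RES = [0x05, 0x5b, 0xfc, 0x1e, 0xf4, 0x47, 0x54, 0xb3]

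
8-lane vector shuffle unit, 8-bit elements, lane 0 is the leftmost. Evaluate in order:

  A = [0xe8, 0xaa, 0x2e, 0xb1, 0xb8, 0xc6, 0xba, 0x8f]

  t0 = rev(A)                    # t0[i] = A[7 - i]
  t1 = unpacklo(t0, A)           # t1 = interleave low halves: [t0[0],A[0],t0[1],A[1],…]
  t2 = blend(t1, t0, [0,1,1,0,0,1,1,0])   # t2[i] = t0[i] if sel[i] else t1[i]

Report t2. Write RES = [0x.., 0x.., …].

RES = [ 0x8f  0xba  0xc6  0xaa  0xc6  0x2e  0xaa  0xb1 ]

  t0: 8f ba c6 b8 b1 2e aa e8
  t1: 8f e8 ba aa c6 2e b8 b1
  t2: 8f ba c6 aa c6 2e aa b1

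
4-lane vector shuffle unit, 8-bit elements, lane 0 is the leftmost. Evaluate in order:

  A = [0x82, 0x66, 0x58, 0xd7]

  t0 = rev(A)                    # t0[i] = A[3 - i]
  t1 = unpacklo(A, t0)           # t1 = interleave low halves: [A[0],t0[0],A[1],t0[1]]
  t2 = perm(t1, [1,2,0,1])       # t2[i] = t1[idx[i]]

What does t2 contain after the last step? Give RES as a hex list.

RES = [0xd7, 0x66, 0x82, 0xd7]

→ t0 |d7|58|66|82|
→ t1 |82|d7|66|58|
→ t2 |d7|66|82|d7|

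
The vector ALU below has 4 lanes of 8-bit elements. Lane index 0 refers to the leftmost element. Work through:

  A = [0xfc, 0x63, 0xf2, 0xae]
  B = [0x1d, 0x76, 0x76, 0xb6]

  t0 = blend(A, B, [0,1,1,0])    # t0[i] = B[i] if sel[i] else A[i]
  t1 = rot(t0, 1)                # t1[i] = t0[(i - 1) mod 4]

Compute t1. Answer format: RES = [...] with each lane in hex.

t0 = [0xfc, 0x76, 0x76, 0xae]
t1 = [0xae, 0xfc, 0x76, 0x76]

RES = [0xae, 0xfc, 0x76, 0x76]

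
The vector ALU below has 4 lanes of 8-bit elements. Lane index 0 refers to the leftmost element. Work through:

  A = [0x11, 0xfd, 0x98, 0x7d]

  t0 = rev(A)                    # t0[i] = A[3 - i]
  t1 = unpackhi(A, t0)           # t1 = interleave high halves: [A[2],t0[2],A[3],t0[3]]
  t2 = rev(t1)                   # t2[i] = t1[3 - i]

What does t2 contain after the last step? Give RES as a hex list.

RES = [ 0x11  0x7d  0xfd  0x98 ]

  t0: 7d 98 fd 11
  t1: 98 fd 7d 11
  t2: 11 7d fd 98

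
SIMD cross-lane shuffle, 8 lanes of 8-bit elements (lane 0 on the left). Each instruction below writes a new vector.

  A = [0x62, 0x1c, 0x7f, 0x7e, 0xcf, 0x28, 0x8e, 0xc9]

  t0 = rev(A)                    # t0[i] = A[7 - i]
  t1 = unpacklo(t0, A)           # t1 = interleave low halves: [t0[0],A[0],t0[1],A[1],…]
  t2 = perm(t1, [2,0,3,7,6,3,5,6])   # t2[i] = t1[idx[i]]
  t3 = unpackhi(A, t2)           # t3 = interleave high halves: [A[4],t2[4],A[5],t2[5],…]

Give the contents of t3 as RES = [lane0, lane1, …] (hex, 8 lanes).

  t0: c9 8e 28 cf 7e 7f 1c 62
  t1: c9 62 8e 1c 28 7f cf 7e
  t2: 8e c9 1c 7e cf 1c 7f cf
  t3: cf cf 28 1c 8e 7f c9 cf

RES = [0xcf, 0xcf, 0x28, 0x1c, 0x8e, 0x7f, 0xc9, 0xcf]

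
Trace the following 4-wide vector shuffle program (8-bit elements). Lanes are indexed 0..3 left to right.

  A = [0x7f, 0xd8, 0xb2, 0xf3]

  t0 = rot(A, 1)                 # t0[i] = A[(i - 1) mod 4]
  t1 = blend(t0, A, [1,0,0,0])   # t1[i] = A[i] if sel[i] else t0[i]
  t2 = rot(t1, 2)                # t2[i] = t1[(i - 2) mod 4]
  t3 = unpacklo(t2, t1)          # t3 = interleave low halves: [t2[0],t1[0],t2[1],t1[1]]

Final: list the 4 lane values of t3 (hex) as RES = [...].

→ t0 |f3|7f|d8|b2|
→ t1 |7f|7f|d8|b2|
→ t2 |d8|b2|7f|7f|
→ t3 |d8|7f|b2|7f|

RES = [0xd8, 0x7f, 0xb2, 0x7f]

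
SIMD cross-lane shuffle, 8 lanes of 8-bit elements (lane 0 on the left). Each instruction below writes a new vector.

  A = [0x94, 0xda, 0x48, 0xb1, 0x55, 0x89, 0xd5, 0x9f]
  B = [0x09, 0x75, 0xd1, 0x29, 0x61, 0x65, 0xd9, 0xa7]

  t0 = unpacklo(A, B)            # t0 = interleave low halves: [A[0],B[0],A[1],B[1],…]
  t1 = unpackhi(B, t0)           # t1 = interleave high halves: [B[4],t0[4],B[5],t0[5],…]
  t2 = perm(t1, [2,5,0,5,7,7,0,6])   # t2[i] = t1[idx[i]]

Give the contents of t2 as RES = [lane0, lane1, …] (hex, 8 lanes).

  t0: 94 09 da 75 48 d1 b1 29
  t1: 61 48 65 d1 d9 b1 a7 29
  t2: 65 b1 61 b1 29 29 61 a7

RES = [0x65, 0xb1, 0x61, 0xb1, 0x29, 0x29, 0x61, 0xa7]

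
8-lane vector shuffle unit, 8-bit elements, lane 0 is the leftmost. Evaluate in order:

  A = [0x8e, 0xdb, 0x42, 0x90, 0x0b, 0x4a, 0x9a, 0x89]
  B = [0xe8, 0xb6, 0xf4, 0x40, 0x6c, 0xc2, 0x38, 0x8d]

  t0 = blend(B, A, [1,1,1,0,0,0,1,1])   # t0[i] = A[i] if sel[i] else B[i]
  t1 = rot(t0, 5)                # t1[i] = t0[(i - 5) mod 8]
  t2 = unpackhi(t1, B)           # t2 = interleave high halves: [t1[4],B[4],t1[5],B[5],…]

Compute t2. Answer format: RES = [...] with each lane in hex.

→ t0 |8e|db|42|40|6c|c2|9a|89|
→ t1 |40|6c|c2|9a|89|8e|db|42|
→ t2 |89|6c|8e|c2|db|38|42|8d|

RES = [0x89, 0x6c, 0x8e, 0xc2, 0xdb, 0x38, 0x42, 0x8d]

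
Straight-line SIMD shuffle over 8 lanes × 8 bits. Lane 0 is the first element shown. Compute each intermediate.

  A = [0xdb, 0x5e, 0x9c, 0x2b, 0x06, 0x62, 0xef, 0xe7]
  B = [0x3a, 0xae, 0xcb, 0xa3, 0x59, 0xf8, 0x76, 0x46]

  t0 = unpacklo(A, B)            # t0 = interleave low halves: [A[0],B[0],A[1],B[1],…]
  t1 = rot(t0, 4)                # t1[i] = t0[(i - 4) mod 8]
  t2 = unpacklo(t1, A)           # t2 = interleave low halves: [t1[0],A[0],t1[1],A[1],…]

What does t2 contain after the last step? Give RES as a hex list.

RES = [0x9c, 0xdb, 0xcb, 0x5e, 0x2b, 0x9c, 0xa3, 0x2b]

  t0: db 3a 5e ae 9c cb 2b a3
  t1: 9c cb 2b a3 db 3a 5e ae
  t2: 9c db cb 5e 2b 9c a3 2b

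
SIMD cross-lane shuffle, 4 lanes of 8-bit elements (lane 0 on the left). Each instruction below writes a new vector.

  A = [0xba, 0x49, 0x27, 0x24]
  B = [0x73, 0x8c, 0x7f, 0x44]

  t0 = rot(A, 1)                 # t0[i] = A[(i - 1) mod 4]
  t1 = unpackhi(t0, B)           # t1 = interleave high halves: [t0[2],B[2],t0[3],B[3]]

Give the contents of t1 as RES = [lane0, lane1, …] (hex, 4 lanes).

RES = [0x49, 0x7f, 0x27, 0x44]

  t0: 24 ba 49 27
  t1: 49 7f 27 44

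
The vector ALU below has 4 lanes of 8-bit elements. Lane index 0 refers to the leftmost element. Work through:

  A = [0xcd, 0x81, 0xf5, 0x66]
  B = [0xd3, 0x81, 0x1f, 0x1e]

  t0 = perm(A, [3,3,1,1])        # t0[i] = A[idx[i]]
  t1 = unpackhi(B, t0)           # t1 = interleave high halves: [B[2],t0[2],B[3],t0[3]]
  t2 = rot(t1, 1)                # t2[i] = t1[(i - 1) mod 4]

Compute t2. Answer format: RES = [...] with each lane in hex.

→ t0 |66|66|81|81|
→ t1 |1f|81|1e|81|
→ t2 |81|1f|81|1e|

RES = [0x81, 0x1f, 0x81, 0x1e]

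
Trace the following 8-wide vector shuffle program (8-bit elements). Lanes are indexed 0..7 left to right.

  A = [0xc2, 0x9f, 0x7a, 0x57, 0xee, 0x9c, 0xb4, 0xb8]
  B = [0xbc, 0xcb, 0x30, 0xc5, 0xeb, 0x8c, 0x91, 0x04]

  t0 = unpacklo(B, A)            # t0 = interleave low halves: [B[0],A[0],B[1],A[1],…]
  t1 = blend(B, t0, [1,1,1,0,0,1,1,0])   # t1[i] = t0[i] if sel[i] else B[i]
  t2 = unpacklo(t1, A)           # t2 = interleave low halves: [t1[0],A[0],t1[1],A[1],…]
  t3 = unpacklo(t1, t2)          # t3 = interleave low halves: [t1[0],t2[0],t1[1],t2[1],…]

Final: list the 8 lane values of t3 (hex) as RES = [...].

  t0: bc c2 cb 9f 30 7a c5 57
  t1: bc c2 cb c5 eb 7a c5 04
  t2: bc c2 c2 9f cb 7a c5 57
  t3: bc bc c2 c2 cb c2 c5 9f

RES = [0xbc, 0xbc, 0xc2, 0xc2, 0xcb, 0xc2, 0xc5, 0x9f]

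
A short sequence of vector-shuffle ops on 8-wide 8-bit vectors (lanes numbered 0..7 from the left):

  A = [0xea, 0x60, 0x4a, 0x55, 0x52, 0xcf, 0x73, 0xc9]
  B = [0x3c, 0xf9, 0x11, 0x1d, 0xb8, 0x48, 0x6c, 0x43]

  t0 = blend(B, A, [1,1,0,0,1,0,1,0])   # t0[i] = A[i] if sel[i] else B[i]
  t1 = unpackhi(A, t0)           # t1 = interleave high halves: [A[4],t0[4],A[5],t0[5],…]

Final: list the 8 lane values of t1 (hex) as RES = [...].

  t0: ea 60 11 1d 52 48 73 43
  t1: 52 52 cf 48 73 73 c9 43

RES = [ 0x52  0x52  0xcf  0x48  0x73  0x73  0xc9  0x43 ]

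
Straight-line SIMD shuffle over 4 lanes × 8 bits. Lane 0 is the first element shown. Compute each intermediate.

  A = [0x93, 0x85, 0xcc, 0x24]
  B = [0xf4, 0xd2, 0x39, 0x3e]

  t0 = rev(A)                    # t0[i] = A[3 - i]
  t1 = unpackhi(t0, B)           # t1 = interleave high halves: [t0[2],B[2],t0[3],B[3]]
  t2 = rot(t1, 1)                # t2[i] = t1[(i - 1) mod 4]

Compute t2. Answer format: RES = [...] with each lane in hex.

RES = [0x3e, 0x85, 0x39, 0x93]

t0 = [0x24, 0xcc, 0x85, 0x93]
t1 = [0x85, 0x39, 0x93, 0x3e]
t2 = [0x3e, 0x85, 0x39, 0x93]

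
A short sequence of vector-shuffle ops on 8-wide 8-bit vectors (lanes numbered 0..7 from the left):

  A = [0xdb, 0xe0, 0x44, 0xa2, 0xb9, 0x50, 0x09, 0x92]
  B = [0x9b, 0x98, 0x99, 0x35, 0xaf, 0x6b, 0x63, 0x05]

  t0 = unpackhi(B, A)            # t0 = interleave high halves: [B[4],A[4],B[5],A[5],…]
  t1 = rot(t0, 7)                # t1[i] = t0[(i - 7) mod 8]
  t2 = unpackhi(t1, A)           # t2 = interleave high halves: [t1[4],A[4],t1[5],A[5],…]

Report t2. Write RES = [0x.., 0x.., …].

RES = [ 0x09  0xb9  0x05  0x50  0x92  0x09  0xaf  0x92 ]

t0 = [0xaf, 0xb9, 0x6b, 0x50, 0x63, 0x09, 0x05, 0x92]
t1 = [0xb9, 0x6b, 0x50, 0x63, 0x09, 0x05, 0x92, 0xaf]
t2 = [0x09, 0xb9, 0x05, 0x50, 0x92, 0x09, 0xaf, 0x92]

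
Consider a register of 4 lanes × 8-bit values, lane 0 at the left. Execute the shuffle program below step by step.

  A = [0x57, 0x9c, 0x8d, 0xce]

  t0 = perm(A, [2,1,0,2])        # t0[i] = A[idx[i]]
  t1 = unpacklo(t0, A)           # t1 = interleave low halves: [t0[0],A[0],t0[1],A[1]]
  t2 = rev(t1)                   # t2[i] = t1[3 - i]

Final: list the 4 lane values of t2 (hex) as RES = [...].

RES = [ 0x9c  0x9c  0x57  0x8d ]

  t0: 8d 9c 57 8d
  t1: 8d 57 9c 9c
  t2: 9c 9c 57 8d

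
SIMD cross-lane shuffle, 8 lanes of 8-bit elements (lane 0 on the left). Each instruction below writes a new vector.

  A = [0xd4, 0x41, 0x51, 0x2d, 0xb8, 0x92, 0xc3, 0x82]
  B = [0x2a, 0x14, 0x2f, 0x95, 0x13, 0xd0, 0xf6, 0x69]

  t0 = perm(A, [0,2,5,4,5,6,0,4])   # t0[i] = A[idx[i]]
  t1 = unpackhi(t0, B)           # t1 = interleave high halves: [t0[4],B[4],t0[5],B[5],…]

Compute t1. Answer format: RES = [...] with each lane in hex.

t0 = [0xd4, 0x51, 0x92, 0xb8, 0x92, 0xc3, 0xd4, 0xb8]
t1 = [0x92, 0x13, 0xc3, 0xd0, 0xd4, 0xf6, 0xb8, 0x69]

RES = [0x92, 0x13, 0xc3, 0xd0, 0xd4, 0xf6, 0xb8, 0x69]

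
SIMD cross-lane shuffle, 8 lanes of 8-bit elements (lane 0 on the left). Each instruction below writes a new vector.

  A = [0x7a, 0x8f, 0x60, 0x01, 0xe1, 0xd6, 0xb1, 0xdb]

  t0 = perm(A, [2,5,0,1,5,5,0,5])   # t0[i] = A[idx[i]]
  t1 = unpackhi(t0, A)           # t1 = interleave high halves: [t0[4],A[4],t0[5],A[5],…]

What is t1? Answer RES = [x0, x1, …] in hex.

RES = [ 0xd6  0xe1  0xd6  0xd6  0x7a  0xb1  0xd6  0xdb ]

→ t0 |60|d6|7a|8f|d6|d6|7a|d6|
→ t1 |d6|e1|d6|d6|7a|b1|d6|db|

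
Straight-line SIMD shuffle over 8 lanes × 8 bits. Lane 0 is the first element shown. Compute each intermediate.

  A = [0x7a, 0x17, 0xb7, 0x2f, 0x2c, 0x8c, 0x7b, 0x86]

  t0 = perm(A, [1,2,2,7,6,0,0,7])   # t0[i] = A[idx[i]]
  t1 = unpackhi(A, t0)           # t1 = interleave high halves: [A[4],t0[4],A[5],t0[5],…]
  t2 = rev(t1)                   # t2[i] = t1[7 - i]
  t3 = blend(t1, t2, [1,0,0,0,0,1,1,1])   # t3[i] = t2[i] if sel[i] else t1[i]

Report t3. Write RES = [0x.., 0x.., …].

  t0: 17 b7 b7 86 7b 7a 7a 86
  t1: 2c 7b 8c 7a 7b 7a 86 86
  t2: 86 86 7a 7b 7a 8c 7b 2c
  t3: 86 7b 8c 7a 7b 8c 7b 2c

RES = [0x86, 0x7b, 0x8c, 0x7a, 0x7b, 0x8c, 0x7b, 0x2c]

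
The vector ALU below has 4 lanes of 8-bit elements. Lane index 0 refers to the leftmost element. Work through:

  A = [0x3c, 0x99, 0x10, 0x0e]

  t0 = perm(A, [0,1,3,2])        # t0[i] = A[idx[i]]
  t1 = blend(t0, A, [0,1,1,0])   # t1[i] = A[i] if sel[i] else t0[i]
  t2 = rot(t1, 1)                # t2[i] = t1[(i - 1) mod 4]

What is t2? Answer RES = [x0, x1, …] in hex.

t0 = [0x3c, 0x99, 0x0e, 0x10]
t1 = [0x3c, 0x99, 0x10, 0x10]
t2 = [0x10, 0x3c, 0x99, 0x10]

RES = [ 0x10  0x3c  0x99  0x10 ]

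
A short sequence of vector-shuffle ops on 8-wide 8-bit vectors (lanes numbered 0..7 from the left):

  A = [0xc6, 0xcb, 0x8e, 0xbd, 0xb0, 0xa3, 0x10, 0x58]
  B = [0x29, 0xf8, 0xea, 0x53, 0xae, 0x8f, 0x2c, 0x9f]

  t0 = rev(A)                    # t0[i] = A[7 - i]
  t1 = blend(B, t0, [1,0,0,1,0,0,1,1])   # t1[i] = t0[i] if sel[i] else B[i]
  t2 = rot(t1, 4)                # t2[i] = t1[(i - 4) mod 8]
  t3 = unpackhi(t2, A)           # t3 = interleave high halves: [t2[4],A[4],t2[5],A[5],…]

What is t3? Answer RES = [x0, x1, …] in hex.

→ t0 |58|10|a3|b0|bd|8e|cb|c6|
→ t1 |58|f8|ea|b0|ae|8f|cb|c6|
→ t2 |ae|8f|cb|c6|58|f8|ea|b0|
→ t3 |58|b0|f8|a3|ea|10|b0|58|

RES = [0x58, 0xb0, 0xf8, 0xa3, 0xea, 0x10, 0xb0, 0x58]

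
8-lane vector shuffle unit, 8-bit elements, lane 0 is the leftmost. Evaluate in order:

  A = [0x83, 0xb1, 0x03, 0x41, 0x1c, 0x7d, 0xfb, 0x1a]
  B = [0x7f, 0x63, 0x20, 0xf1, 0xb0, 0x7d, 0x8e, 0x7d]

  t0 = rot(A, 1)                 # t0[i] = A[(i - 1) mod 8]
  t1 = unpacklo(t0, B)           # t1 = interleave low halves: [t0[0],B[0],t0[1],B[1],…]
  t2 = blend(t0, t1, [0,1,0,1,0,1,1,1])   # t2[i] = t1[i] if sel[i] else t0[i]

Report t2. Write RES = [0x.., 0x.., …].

  t0: 1a 83 b1 03 41 1c 7d fb
  t1: 1a 7f 83 63 b1 20 03 f1
  t2: 1a 7f b1 63 41 20 03 f1

RES = [0x1a, 0x7f, 0xb1, 0x63, 0x41, 0x20, 0x03, 0xf1]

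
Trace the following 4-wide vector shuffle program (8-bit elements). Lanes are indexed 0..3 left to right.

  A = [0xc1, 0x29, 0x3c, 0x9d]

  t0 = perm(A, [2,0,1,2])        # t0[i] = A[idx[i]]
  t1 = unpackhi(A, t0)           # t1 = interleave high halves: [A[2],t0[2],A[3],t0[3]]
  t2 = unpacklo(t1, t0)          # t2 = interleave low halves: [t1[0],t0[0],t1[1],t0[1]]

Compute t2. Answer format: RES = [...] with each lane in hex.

  t0: 3c c1 29 3c
  t1: 3c 29 9d 3c
  t2: 3c 3c 29 c1

RES = [0x3c, 0x3c, 0x29, 0xc1]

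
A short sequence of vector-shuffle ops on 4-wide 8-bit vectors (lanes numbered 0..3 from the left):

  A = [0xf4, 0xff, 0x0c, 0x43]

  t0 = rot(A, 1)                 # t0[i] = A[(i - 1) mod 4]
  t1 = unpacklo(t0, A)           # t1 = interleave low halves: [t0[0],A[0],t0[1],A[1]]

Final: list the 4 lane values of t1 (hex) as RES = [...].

RES = [ 0x43  0xf4  0xf4  0xff ]

t0 = [0x43, 0xf4, 0xff, 0x0c]
t1 = [0x43, 0xf4, 0xf4, 0xff]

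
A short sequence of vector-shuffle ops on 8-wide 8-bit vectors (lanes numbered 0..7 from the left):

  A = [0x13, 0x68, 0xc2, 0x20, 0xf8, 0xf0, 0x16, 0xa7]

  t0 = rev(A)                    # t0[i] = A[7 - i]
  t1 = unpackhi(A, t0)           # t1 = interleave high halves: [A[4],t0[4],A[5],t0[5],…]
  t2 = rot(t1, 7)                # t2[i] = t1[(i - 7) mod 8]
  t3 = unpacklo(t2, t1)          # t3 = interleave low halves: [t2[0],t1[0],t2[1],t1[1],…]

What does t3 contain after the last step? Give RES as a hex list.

t0 = [0xa7, 0x16, 0xf0, 0xf8, 0x20, 0xc2, 0x68, 0x13]
t1 = [0xf8, 0x20, 0xf0, 0xc2, 0x16, 0x68, 0xa7, 0x13]
t2 = [0x20, 0xf0, 0xc2, 0x16, 0x68, 0xa7, 0x13, 0xf8]
t3 = [0x20, 0xf8, 0xf0, 0x20, 0xc2, 0xf0, 0x16, 0xc2]

RES = [ 0x20  0xf8  0xf0  0x20  0xc2  0xf0  0x16  0xc2 ]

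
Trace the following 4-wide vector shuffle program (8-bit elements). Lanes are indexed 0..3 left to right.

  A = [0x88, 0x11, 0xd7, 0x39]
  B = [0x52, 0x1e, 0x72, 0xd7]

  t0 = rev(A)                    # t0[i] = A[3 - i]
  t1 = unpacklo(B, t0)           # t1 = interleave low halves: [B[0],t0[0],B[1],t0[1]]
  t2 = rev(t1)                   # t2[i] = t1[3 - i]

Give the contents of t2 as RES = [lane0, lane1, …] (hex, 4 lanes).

→ t0 |39|d7|11|88|
→ t1 |52|39|1e|d7|
→ t2 |d7|1e|39|52|

RES = [0xd7, 0x1e, 0x39, 0x52]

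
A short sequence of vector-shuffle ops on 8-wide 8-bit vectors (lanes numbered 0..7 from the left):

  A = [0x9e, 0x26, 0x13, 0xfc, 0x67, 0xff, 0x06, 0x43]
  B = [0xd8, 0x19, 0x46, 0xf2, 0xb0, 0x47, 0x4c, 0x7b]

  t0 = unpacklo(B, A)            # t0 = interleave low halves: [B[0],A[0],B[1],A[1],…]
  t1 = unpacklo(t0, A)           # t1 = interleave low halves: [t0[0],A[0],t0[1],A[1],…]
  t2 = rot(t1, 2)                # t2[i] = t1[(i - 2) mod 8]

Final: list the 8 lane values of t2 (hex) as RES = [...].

RES = [ 0x26  0xfc  0xd8  0x9e  0x9e  0x26  0x19  0x13 ]

t0 = [0xd8, 0x9e, 0x19, 0x26, 0x46, 0x13, 0xf2, 0xfc]
t1 = [0xd8, 0x9e, 0x9e, 0x26, 0x19, 0x13, 0x26, 0xfc]
t2 = [0x26, 0xfc, 0xd8, 0x9e, 0x9e, 0x26, 0x19, 0x13]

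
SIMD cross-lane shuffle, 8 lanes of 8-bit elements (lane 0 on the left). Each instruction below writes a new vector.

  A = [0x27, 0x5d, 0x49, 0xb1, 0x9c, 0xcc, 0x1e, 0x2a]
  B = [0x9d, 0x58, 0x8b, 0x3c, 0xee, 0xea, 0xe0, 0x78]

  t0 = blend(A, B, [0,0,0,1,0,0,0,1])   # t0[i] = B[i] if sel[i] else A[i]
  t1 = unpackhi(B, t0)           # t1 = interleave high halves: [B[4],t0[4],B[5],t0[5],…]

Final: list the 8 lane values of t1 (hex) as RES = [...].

RES = [0xee, 0x9c, 0xea, 0xcc, 0xe0, 0x1e, 0x78, 0x78]

→ t0 |27|5d|49|3c|9c|cc|1e|78|
→ t1 |ee|9c|ea|cc|e0|1e|78|78|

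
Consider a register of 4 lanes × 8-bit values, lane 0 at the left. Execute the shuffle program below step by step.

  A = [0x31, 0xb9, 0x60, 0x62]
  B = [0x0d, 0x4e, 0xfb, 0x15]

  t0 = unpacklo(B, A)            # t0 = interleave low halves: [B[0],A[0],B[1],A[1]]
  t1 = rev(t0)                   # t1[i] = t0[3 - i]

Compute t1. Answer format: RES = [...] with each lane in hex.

RES = [0xb9, 0x4e, 0x31, 0x0d]

t0 = [0x0d, 0x31, 0x4e, 0xb9]
t1 = [0xb9, 0x4e, 0x31, 0x0d]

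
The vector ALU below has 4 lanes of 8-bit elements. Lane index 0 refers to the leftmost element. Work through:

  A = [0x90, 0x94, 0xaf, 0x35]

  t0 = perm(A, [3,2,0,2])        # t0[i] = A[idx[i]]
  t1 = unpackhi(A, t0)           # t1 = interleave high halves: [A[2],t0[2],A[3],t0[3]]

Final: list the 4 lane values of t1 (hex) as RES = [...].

RES = [ 0xaf  0x90  0x35  0xaf ]

t0 = [0x35, 0xaf, 0x90, 0xaf]
t1 = [0xaf, 0x90, 0x35, 0xaf]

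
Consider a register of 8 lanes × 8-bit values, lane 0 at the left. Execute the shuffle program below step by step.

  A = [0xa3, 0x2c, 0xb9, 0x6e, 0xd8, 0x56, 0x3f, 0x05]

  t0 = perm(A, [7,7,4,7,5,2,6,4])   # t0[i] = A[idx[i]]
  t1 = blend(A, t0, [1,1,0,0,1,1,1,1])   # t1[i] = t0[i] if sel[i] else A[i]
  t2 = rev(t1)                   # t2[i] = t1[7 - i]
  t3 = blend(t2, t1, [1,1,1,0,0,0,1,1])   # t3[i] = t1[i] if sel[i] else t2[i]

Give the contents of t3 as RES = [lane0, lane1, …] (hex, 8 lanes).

  t0: 05 05 d8 05 56 b9 3f d8
  t1: 05 05 b9 6e 56 b9 3f d8
  t2: d8 3f b9 56 6e b9 05 05
  t3: 05 05 b9 56 6e b9 3f d8

RES = [0x05, 0x05, 0xb9, 0x56, 0x6e, 0xb9, 0x3f, 0xd8]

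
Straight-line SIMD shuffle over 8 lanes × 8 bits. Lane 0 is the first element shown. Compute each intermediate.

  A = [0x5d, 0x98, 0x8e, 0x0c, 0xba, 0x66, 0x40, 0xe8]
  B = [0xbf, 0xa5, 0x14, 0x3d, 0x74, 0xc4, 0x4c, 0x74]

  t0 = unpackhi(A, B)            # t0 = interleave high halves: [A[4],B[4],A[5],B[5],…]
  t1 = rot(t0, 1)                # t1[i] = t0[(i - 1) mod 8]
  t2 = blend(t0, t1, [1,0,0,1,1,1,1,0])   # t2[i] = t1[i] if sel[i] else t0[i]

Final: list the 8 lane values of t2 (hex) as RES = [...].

RES = [0x74, 0x74, 0x66, 0x66, 0xc4, 0x40, 0x4c, 0x74]

t0 = [0xba, 0x74, 0x66, 0xc4, 0x40, 0x4c, 0xe8, 0x74]
t1 = [0x74, 0xba, 0x74, 0x66, 0xc4, 0x40, 0x4c, 0xe8]
t2 = [0x74, 0x74, 0x66, 0x66, 0xc4, 0x40, 0x4c, 0x74]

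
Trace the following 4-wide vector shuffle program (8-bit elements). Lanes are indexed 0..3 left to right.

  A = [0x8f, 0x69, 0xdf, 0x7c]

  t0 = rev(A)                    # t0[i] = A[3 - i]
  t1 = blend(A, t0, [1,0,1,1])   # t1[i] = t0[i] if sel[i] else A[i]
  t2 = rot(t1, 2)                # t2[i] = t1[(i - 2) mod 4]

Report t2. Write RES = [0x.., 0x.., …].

→ t0 |7c|df|69|8f|
→ t1 |7c|69|69|8f|
→ t2 |69|8f|7c|69|

RES = [0x69, 0x8f, 0x7c, 0x69]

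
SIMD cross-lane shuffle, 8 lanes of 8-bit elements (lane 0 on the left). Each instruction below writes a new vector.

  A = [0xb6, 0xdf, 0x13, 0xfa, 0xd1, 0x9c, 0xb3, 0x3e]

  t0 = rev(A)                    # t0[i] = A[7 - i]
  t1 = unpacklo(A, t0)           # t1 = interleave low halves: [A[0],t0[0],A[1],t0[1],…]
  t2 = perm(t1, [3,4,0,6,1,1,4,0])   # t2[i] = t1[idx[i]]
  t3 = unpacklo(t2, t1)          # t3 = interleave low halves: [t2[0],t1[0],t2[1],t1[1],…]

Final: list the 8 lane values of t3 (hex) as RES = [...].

RES = [0xb3, 0xb6, 0x13, 0x3e, 0xb6, 0xdf, 0xfa, 0xb3]

t0 = [0x3e, 0xb3, 0x9c, 0xd1, 0xfa, 0x13, 0xdf, 0xb6]
t1 = [0xb6, 0x3e, 0xdf, 0xb3, 0x13, 0x9c, 0xfa, 0xd1]
t2 = [0xb3, 0x13, 0xb6, 0xfa, 0x3e, 0x3e, 0x13, 0xb6]
t3 = [0xb3, 0xb6, 0x13, 0x3e, 0xb6, 0xdf, 0xfa, 0xb3]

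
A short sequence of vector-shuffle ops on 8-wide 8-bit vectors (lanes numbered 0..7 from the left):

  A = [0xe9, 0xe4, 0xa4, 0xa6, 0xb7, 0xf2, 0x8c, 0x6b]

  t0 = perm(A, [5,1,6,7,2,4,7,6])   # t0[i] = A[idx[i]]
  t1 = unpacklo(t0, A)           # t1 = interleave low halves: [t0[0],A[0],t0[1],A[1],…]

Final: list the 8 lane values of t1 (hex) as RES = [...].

  t0: f2 e4 8c 6b a4 b7 6b 8c
  t1: f2 e9 e4 e4 8c a4 6b a6

RES = [0xf2, 0xe9, 0xe4, 0xe4, 0x8c, 0xa4, 0x6b, 0xa6]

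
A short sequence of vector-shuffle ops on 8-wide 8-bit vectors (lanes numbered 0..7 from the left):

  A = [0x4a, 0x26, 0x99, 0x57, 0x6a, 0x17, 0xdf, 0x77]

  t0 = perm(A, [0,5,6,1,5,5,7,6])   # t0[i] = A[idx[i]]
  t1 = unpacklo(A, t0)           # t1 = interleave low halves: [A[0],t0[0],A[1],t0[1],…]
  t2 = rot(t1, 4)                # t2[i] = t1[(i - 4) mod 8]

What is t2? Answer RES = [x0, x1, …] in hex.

t0 = [0x4a, 0x17, 0xdf, 0x26, 0x17, 0x17, 0x77, 0xdf]
t1 = [0x4a, 0x4a, 0x26, 0x17, 0x99, 0xdf, 0x57, 0x26]
t2 = [0x99, 0xdf, 0x57, 0x26, 0x4a, 0x4a, 0x26, 0x17]

RES = [0x99, 0xdf, 0x57, 0x26, 0x4a, 0x4a, 0x26, 0x17]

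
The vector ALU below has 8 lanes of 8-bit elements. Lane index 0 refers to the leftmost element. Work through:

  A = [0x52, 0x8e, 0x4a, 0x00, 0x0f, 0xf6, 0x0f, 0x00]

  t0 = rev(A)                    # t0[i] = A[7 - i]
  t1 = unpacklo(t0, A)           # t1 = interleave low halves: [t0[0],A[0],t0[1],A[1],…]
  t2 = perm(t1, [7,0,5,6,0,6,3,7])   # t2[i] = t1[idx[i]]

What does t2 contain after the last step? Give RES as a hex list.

RES = [ 0x00  0x00  0x4a  0x0f  0x00  0x0f  0x8e  0x00 ]

t0 = [0x00, 0x0f, 0xf6, 0x0f, 0x00, 0x4a, 0x8e, 0x52]
t1 = [0x00, 0x52, 0x0f, 0x8e, 0xf6, 0x4a, 0x0f, 0x00]
t2 = [0x00, 0x00, 0x4a, 0x0f, 0x00, 0x0f, 0x8e, 0x00]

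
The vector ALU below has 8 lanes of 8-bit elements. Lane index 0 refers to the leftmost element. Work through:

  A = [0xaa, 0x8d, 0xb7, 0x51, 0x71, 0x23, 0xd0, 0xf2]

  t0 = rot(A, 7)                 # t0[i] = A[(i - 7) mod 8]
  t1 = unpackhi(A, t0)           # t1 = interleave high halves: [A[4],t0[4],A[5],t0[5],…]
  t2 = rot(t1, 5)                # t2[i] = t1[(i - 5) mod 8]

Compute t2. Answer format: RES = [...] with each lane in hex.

RES = [ 0xd0  0xd0  0xf2  0xf2  0xaa  0x71  0x23  0x23 ]

→ t0 |8d|b7|51|71|23|d0|f2|aa|
→ t1 |71|23|23|d0|d0|f2|f2|aa|
→ t2 |d0|d0|f2|f2|aa|71|23|23|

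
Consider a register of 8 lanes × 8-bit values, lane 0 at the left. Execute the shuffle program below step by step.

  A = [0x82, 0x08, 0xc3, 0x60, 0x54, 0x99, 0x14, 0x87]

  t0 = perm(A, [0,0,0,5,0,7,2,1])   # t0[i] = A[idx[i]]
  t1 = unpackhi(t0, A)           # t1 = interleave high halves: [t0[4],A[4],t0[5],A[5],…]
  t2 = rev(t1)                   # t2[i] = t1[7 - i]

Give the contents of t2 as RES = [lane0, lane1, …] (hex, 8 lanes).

  t0: 82 82 82 99 82 87 c3 08
  t1: 82 54 87 99 c3 14 08 87
  t2: 87 08 14 c3 99 87 54 82

RES = [ 0x87  0x08  0x14  0xc3  0x99  0x87  0x54  0x82 ]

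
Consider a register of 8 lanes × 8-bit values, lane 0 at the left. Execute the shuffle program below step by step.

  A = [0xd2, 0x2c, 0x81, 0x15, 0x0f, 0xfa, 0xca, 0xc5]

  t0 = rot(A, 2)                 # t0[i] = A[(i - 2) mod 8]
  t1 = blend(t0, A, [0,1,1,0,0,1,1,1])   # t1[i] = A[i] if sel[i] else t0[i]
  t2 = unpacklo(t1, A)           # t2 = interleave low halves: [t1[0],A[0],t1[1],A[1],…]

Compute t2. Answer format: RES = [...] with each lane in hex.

RES = [0xca, 0xd2, 0x2c, 0x2c, 0x81, 0x81, 0x2c, 0x15]

→ t0 |ca|c5|d2|2c|81|15|0f|fa|
→ t1 |ca|2c|81|2c|81|fa|ca|c5|
→ t2 |ca|d2|2c|2c|81|81|2c|15|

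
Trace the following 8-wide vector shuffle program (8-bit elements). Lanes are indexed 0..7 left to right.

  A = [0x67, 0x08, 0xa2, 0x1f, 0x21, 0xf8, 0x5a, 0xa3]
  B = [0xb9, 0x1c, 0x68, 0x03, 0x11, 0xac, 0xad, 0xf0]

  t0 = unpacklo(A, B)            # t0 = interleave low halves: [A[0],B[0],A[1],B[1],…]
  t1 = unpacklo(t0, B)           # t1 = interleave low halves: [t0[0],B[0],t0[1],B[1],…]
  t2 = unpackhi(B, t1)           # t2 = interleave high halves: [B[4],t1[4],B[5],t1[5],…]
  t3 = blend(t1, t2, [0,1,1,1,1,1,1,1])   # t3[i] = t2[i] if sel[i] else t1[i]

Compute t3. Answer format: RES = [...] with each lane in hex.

RES = [0x67, 0x08, 0xac, 0x68, 0xad, 0x1c, 0xf0, 0x03]

  t0: 67 b9 08 1c a2 68 1f 03
  t1: 67 b9 b9 1c 08 68 1c 03
  t2: 11 08 ac 68 ad 1c f0 03
  t3: 67 08 ac 68 ad 1c f0 03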